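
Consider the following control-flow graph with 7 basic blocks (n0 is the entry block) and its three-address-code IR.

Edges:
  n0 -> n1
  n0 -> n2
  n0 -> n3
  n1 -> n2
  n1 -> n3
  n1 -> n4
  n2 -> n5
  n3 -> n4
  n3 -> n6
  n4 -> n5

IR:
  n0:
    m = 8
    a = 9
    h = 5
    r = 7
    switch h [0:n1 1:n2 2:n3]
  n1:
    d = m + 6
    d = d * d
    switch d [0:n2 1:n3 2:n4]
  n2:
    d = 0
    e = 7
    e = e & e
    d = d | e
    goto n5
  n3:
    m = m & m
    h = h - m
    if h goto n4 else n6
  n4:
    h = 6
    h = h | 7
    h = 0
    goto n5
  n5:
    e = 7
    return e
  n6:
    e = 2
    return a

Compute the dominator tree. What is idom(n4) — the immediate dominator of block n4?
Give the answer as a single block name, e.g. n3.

Answer: n0

Analysis:
idom tree: n1←n0 n2←n0 n3←n0 n4←n0 n5←n0 n6←n3
Dom∩ at merges:
  n2: preds {n0,n1}: {n0} ∩ {n0,n1} = {n0}; idom=n0
  n3: preds {n0,n1}: {n0} ∩ {n0,n1} = {n0}; idom=n0
  n4: preds {n1,n3}: {n0,n1} ∩ {n0,n3} = {n0}; idom=n0
  n5: preds {n2,n4}: {n0,n2} ∩ {n0,n4} = {n0}; idom=n0

idom(n4) = n0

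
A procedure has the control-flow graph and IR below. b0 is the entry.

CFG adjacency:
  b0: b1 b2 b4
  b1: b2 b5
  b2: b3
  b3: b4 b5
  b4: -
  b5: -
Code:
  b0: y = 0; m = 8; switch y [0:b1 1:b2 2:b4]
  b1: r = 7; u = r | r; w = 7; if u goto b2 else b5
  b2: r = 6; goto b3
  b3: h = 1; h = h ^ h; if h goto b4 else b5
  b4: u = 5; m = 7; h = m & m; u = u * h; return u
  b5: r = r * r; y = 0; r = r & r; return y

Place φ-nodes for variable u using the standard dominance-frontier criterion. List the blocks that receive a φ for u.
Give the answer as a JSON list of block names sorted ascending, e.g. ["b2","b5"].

idom tree: b1←b0 b2←b0 b3←b2 b4←b0 b5←b0
Dom∩ at merges:
  b2: preds {b0,b1}: {b0} ∩ {b0,b1} = {b0}; idom=b0
  b4: preds {b0,b3}: {b0} ∩ {b0,b2,b3} = {b0}; idom=b0
  b5: preds {b1,b3}: {b0,b1} ∩ {b0,b2,b3} = {b0}; idom=b0

DF walk-up:
  b2←b0: walk · to b0
  b2←b1: walk b1 to b0
  b4←b0: walk · to b0
  b4←b3: walk b3→b2 to b0
  b5←b1: walk b1 to b0
  b5←b3: walk b3→b2 to b0
  b0: DF=∅
  b1: DF={b2,b5}
  b2: DF={b4,b5}
  b3: DF={b4,b5}
  b4: DF=∅
  b5: DF=∅

φ for u: defs {b1,b4}
  DF⁺ = {b2,b4,b5}

Answer: ["b2", "b4", "b5"]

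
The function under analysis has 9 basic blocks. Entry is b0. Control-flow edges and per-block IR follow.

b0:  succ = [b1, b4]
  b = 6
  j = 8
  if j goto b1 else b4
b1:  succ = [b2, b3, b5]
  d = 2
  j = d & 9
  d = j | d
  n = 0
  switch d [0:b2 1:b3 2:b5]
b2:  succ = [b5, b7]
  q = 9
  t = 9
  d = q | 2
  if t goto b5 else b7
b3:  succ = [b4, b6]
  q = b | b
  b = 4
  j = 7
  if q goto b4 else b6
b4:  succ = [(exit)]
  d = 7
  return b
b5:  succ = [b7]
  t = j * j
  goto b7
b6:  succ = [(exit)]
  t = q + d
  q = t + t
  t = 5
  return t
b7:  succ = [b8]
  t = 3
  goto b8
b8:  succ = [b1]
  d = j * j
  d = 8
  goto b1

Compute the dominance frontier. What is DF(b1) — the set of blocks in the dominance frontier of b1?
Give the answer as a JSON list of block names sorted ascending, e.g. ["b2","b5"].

Answer: ["b1", "b4"]

Working:
idom tree: b1←b0 b2←b1 b3←b1 b4←b0 b5←b1 b6←b3 b7←b1 b8←b7
Dom at joins:
  b1: preds {b0,b8}: {b0} ∩ {b0,b1,b7,b8} = {b0}; idom=b0
  b4: preds {b0,b3}: {b0} ∩ {b0,b1,b3} = {b0}; idom=b0
  b5: preds {b1,b2}: {b0,b1} ∩ {b0,b1,b2} = {b0,b1}; idom=b1
  b7: preds {b2,b5}: {b0,b1,b2} ∩ {b0,b1,b5} = {b0,b1}; idom=b1

DF walk-up:
  join b1 pred b0: · stop@b0
  join b1 pred b8: b8→b7→b1 stop@b0
  join b4 pred b0: · stop@b0
  join b4 pred b3: b3→b1 stop@b0
  join b5 pred b1: · stop@b1
  join b5 pred b2: b2 stop@b1
  join b7 pred b2: b2 stop@b1
  join b7 pred b5: b5 stop@b1
  b0 → ∅
  b1 → {b1,b4}
  b2 → {b5,b7}
  b3 → {b4}
  b4 → ∅
  b5 → {b7}
  b6 → ∅
  b7 → {b1}
  b8 → {b1}

DF(b1) = ["b1", "b4"]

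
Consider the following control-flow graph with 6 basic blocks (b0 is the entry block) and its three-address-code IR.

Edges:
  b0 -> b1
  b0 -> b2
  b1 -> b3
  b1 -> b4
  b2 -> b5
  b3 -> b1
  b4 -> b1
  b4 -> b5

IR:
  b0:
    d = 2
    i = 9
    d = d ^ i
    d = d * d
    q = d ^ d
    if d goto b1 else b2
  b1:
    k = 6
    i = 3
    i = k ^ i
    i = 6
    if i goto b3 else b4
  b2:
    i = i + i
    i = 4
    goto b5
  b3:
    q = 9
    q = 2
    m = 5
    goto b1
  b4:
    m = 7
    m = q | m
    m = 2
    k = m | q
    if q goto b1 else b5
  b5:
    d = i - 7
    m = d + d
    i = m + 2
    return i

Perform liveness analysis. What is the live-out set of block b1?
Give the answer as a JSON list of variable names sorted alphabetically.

Per-block:
  b0 def {d,i,q} use ∅
  b1 def {i,k} use ∅
  b2 def {i} use {i}
  b3 def {m,q} use ∅
  b4 def {k,m} use {q}
  b5 def {d,i,m} use {i}

Liveness:
  live b0: ∅→{i,q}
  live b1: {q}→{i,q}
  live b2: {i}→{i}
  live b3: ∅→{q}
  live b4: {i,q}→{i,q}
  live b5: {i}→∅

live-out(b1) = ["i", "q"]

Answer: ["i", "q"]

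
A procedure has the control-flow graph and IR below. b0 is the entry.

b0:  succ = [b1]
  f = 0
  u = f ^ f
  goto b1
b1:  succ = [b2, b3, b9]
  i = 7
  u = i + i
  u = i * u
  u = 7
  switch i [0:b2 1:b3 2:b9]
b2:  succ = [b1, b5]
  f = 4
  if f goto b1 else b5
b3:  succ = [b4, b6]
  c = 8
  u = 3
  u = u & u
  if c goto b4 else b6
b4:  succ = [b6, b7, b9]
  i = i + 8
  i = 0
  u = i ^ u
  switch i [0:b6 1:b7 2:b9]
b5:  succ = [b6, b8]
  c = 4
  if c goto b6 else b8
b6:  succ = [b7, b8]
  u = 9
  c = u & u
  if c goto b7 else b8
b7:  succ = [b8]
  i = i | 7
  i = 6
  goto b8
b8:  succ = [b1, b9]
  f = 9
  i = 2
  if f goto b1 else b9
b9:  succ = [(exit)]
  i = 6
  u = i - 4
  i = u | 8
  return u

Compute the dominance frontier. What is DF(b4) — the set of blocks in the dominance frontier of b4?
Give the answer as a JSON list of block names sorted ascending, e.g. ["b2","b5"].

idom tree: b1←b0 b2←b1 b3←b1 b4←b3 b5←b2 b6←b1 b7←b1 b8←b1 b9←b1
Dom at joins:
  b1: preds {b0,b2,b8}: {b0} ∩ {b0,b1,b2} ∩ {b0,b1,b8} = {b0}; idom=b0
  b6: preds {b3,b4,b5}: {b0,b1,b3} ∩ {b0,b1,b3,b4} ∩ {b0,b1,b2,b5} = {b0,b1}; idom=b1
  b7: preds {b4,b6}: {b0,b1,b3,b4} ∩ {b0,b1,b6} = {b0,b1}; idom=b1
  b8: preds {b5,b6,b7}: {b0,b1,b2,b5} ∩ {b0,b1,b6} ∩ {b0,b1,b7} = {b0,b1}; idom=b1
  b9: preds {b1,b4,b8}: {b0,b1} ∩ {b0,b1,b3,b4} ∩ {b0,b1,b8} = {b0,b1}; idom=b1

DF walk-up:
  b1←b0: walk · to b0
  b1←b2: walk b2→b1 to b0
  b1←b8: walk b8→b1 to b0
  b6←b3: walk b3 to b1
  b6←b4: walk b4→b3 to b1
  b6←b5: walk b5→b2 to b1
  b7←b4: walk b4→b3 to b1
  b7←b6: walk b6 to b1
  b8←b5: walk b5→b2 to b1
  b8←b6: walk b6 to b1
  b8←b7: walk b7 to b1
  b9←b1: walk · to b1
  b9←b4: walk b4→b3 to b1
  b9←b8: walk b8 to b1
  b0: DF=∅
  b1: DF={b1}
  b2: DF={b1,b6,b8}
  b3: DF={b6,b7,b9}
  b4: DF={b6,b7,b9}
  b5: DF={b6,b8}
  b6: DF={b7,b8}
  b7: DF={b8}
  b8: DF={b1,b9}
  b9: DF=∅

DF(b4) = ["b6", "b7", "b9"]

Answer: ["b6", "b7", "b9"]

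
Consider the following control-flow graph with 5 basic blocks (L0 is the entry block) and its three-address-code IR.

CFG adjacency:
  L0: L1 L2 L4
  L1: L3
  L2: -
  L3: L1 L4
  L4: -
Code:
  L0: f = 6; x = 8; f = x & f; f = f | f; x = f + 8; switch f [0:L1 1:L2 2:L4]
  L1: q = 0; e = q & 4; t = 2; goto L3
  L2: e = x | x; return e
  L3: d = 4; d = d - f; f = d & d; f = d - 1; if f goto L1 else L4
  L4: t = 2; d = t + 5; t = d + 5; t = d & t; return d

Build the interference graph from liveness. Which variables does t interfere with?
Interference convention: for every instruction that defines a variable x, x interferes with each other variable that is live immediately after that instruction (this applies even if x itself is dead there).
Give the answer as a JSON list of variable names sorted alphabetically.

Answer: ["d", "f"]

Working:
Per-block:
  L0 def {f,x} use ∅
  L1 def {e,q,t} use ∅
  L2 def {e} use {x}
  L3 def {d,f} use {f}
  L4 def {d,t} use ∅

Backward fixpoint:
  L0 li=∅ lo={f,x}
  L1 li={f} lo={f}
  L2 li={x} lo=∅
  L3 li={f} lo={f}
  L4 li=∅ lo=∅

Interfere edges:
  d: {f,t}
  e: {f}
  f: {d,e,q,t,x}
  q: {f}
  t: {d,f}
  x: {f}

N(t) = ["d", "f"]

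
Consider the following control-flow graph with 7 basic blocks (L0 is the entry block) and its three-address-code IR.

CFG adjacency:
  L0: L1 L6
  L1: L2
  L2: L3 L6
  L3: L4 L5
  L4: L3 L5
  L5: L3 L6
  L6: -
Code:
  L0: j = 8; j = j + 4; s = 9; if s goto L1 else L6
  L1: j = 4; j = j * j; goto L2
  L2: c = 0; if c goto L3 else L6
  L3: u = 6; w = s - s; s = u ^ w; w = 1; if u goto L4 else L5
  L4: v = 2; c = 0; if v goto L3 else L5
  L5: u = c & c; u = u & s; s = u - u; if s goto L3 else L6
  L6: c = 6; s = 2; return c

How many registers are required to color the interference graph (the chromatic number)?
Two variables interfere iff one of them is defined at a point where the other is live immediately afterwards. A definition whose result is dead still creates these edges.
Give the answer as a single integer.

Answer: 4

Derivation:
Per-block:
  L0: {j,s} / ∅
  L1: {j} / ∅
  L2: {c} / ∅
  L3: {s,u,w} / {s}
  L4: {c,v} / ∅
  L5: {s,u} / {c,s}
  L6: {c,s} / ∅

Backward fixpoint:
  L0 li=∅ lo={s}
  L1 li={s} lo={s}
  L2 li={s} lo={c,s}
  L3 li={c,s} lo={c,s}
  L4 li={s} lo={c,s}
  L5 li={c,s} lo={c,s}
  L6 li=∅ lo=∅

Conflict graph:
  c: {s,u,v,w}
  j: {s}
  s: {c,j,u,v,w}
  u: {c,s,w}
  v: {c,s}
  w: {c,s,u}

Colouring:
  {c,s,u,w} pairwise interfere (4-clique) ⇒ χ ≥ 4
  assign c→R1 j→R1 s→R0 u→R2 v→R2 w→R3 — no edge inside a register ⇒ χ ≤ 4
  χ = 4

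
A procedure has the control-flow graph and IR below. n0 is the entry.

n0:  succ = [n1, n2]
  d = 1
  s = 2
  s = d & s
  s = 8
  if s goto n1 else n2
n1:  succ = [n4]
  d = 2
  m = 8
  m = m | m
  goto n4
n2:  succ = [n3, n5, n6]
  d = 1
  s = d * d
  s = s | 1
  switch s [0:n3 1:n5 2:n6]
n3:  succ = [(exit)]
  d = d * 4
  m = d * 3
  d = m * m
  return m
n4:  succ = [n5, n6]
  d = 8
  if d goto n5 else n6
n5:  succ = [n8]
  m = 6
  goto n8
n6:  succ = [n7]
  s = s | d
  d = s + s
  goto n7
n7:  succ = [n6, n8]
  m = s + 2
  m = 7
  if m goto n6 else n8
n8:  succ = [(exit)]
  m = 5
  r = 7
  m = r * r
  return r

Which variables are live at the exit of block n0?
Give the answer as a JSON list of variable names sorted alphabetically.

Per-block:
  n0: def={d,s} ue=∅
  n1: def={d,m} ue=∅
  n2: def={d,s} ue=∅
  n3: def={d,m} ue={d}
  n4: def={d} ue=∅
  n5: def={m} ue=∅
  n6: def={d,s} ue={d,s}
  n7: def={m} ue={s}
  n8: def={m,r} ue=∅

Backward fixpoint:
  n0: in=∅ out={s}
  n1: in={s} out={s}
  n2: in=∅ out={d,s}
  n3: in={d} out=∅
  n4: in={s} out={d,s}
  n5: in=∅ out=∅
  n6: in={d,s} out={d,s}
  n7: in={d,s} out={d,s}
  n8: in=∅ out=∅

live-out(n0) = ["s"]

Answer: ["s"]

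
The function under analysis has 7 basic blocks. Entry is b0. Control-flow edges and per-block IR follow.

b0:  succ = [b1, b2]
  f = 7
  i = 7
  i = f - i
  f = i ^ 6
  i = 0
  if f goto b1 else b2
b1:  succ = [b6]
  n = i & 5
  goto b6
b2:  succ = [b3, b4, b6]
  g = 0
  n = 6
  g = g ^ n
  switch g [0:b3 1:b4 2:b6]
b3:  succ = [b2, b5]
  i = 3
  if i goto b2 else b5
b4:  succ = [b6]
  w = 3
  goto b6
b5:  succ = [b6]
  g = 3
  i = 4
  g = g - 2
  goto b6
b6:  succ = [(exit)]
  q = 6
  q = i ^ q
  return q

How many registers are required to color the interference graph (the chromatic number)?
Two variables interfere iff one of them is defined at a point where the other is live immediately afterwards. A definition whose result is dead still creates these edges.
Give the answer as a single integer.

Answer: 3

Analysis:
Block summaries:
  b0 def {f,i} use ∅
  b1 def {n} use {i}
  b2 def {g,n} use ∅
  b3 def {i} use ∅
  b4 def {w} use ∅
  b5 def {g,i} use ∅
  b6 def {q} use {i}

Liveness:
  b0 li=∅ lo={i}
  b1 li={i} lo={i}
  b2 li={i} lo={i}
  b3 li=∅ lo={i}
  b4 li={i} lo={i}
  b5 li=∅ lo={i}
  b6 li={i} lo=∅

Conflict graph:
  f — {i}
  g — {i,n}
  i — {f,g,n,q,w}
  n — {g,i}
  q — {i}
  w — {i}

Registers:
  {g,i,n} pairwise interfere (3-clique) ⇒ χ ≥ 3
  assign f→r1 g→r1 i→r0 n→r2 q→r1 w→r1 — no edge inside a register ⇒ χ ≤ 3
  χ = 3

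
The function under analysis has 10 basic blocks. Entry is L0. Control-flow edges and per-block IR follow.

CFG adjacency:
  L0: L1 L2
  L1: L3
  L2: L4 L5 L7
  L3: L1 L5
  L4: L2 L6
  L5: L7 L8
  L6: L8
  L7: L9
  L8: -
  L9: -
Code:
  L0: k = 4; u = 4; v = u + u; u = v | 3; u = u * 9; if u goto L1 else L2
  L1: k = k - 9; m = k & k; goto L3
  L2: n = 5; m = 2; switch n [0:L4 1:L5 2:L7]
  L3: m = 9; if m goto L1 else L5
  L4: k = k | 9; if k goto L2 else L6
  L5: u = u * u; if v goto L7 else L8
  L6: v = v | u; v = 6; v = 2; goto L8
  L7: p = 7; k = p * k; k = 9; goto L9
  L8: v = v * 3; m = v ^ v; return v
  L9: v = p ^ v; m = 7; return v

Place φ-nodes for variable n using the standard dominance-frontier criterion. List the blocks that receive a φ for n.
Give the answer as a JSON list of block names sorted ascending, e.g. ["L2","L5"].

Answer: ["L2", "L5", "L7", "L8"]

Working:
idom tree: L1←L0 L2←L0 L3←L1 L4←L2 L5←L0 L6←L4 L7←L0 L8←L0 L9←L7
Dom∩ at merges:
  L1: preds {L0,L3}: {L0} ∩ {L0,L1,L3} = {L0}; idom=L0
  L2: preds {L0,L4}: {L0} ∩ {L0,L2,L4} = {L0}; idom=L0
  L5: preds {L2,L3}: {L0,L2} ∩ {L0,L1,L3} = {L0}; idom=L0
  L7: preds {L2,L5}: {L0,L2} ∩ {L0,L5} = {L0}; idom=L0
  L8: preds {L5,L6}: {L0,L5} ∩ {L0,L2,L4,L6} = {L0}; idom=L0

Frontier:
  L1←L0: walk · to L0
  L1←L3: walk L3→L1 to L0
  L2←L0: walk · to L0
  L2←L4: walk L4→L2 to L0
  L5←L2: walk L2 to L0
  L5←L3: walk L3→L1 to L0
  L7←L2: walk L2 to L0
  L7←L5: walk L5 to L0
  L8←L5: walk L5 to L0
  L8←L6: walk L6→L4→L2 to L0
  DF(L0)=∅
  DF(L1)={L1,L5}
  DF(L2)={L2,L5,L7,L8}
  DF(L3)={L1,L5}
  DF(L4)={L2,L8}
  DF(L5)={L7,L8}
  DF(L6)={L8}
  DF(L7)=∅
  DF(L8)=∅
  DF(L9)=∅

φ for n: defs {L2}
  DF⁺ = {L2,L5,L7,L8}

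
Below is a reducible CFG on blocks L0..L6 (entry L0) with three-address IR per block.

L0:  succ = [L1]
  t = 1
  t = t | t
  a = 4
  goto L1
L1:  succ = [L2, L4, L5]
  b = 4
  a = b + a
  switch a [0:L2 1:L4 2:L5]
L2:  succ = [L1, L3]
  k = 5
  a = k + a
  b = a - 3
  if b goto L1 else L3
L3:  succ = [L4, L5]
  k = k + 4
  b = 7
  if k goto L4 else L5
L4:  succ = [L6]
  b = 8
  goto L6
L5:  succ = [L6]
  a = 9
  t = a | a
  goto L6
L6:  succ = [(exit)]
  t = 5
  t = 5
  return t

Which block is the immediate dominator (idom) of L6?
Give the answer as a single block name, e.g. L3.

Answer: L1

Analysis:
idom tree: L1←L0 L2←L1 L3←L2 L4←L1 L5←L1 L6←L1
Dom at joins:
  L1: preds {L0,L2}: {L0} ∩ {L0,L1,L2} = {L0}; idom=L0
  L4: preds {L1,L3}: {L0,L1} ∩ {L0,L1,L2,L3} = {L0,L1}; idom=L1
  L5: preds {L1,L3}: {L0,L1} ∩ {L0,L1,L2,L3} = {L0,L1}; idom=L1
  L6: preds {L4,L5}: {L0,L1,L4} ∩ {L0,L1,L5} = {L0,L1}; idom=L1

idom(L6) = L1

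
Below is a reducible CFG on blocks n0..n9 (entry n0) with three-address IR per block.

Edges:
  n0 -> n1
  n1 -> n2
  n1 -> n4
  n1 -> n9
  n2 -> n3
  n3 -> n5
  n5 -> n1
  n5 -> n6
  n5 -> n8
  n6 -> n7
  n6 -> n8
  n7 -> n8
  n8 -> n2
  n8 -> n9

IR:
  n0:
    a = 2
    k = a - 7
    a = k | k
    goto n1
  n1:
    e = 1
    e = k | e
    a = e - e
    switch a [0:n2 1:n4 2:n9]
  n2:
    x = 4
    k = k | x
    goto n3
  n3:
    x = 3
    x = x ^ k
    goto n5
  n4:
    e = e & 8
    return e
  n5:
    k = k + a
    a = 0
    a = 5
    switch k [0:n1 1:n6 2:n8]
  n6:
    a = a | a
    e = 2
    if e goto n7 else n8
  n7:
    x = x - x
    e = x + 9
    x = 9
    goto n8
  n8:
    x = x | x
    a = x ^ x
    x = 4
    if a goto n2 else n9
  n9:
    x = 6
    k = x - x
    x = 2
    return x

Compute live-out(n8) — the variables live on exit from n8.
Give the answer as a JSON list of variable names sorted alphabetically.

Per-block:
  n0: def={a,k} ue=∅
  n1: def={a,e} ue={k}
  n2: def={k,x} ue={k}
  n3: def={x} ue={k}
  n4: def={e} ue={e}
  n5: def={a,k} ue={a,k}
  n6: def={a,e} ue={a}
  n7: def={e,x} ue={x}
  n8: def={a,x} ue={x}
  n9: def={k,x} ue=∅

Backward fixpoint:
  n0: in=∅ out={k}
  n1: in={k} out={a,e,k}
  n2: in={a,k} out={a,k}
  n3: in={a,k} out={a,k,x}
  n4: in={e} out=∅
  n5: in={a,k,x} out={a,k,x}
  n6: in={a,k,x} out={k,x}
  n7: in={k,x} out={k,x}
  n8: in={k,x} out={a,k}
  n9: in=∅ out=∅

live-out(n8) = ["a", "k"]

Answer: ["a", "k"]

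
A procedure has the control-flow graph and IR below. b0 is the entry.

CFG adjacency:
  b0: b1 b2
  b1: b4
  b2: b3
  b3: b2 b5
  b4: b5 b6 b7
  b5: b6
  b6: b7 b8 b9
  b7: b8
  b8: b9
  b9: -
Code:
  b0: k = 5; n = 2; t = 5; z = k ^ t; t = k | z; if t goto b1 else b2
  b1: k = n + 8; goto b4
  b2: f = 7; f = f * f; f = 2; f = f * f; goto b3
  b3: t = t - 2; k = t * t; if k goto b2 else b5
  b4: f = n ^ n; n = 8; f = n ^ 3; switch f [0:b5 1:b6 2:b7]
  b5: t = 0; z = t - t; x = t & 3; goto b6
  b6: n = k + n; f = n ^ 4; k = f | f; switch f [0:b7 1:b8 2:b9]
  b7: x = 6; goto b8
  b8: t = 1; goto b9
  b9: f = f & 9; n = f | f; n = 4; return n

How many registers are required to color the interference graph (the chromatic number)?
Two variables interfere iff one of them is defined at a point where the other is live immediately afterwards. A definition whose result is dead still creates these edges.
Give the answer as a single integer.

Per-block:
  b0 def {k,n,t,z} use ∅
  b1 def {k} use {n}
  b2 def {f} use ∅
  b3 def {k,t} use {t}
  b4 def {f,n} use {n}
  b5 def {t,x,z} use ∅
  b6 def {f,k,n} use {k,n}
  b7 def {x} use ∅
  b8 def {t} use ∅
  b9 def {f,n} use {f}

Live sets:
  b0 li=∅ lo={n,t}
  b1 li={n} lo={k,n}
  b2 li={n,t} lo={n,t}
  b3 li={n,t} lo={k,n,t}
  b4 li={k,n} lo={f,k,n}
  b5 li={k,n} lo={k,n}
  b6 li={k,n} lo={f}
  b7 li={f} lo={f}
  b8 li={f} lo={f}
  b9 li={f} lo=∅

Conflict graph:
  f — {k,n,t,x}
  k — {f,n,t,x,z}
  n — {f,k,t,x,z}
  t — {f,k,n,z}
  x — {f,k,n}
  z — {k,n,t}

Colouring:
  lower bound: {f,k,n,t} mutually conflict ⇒ χ ≥ 4
  4-colouring: R0={k}  R1={n}  R2={f,z}  R3={t,x}
  χ = 4

Answer: 4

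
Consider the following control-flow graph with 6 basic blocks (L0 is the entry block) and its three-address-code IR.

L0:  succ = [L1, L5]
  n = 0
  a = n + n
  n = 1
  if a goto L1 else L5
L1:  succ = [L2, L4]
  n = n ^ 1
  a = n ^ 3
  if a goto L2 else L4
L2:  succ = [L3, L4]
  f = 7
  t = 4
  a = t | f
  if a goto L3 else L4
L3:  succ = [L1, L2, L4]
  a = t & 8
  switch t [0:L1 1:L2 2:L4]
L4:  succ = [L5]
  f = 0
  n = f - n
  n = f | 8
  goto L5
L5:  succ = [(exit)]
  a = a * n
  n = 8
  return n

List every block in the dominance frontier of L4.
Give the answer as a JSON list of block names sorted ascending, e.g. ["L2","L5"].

idom tree: L1←L0 L2←L1 L3←L2 L4←L1 L5←L0
Join-block Dom:
  L1: preds {L0,L3}: {L0} ∩ {L0,L1,L2,L3} = {L0}; idom=L0
  L2: preds {L1,L3}: {L0,L1} ∩ {L0,L1,L2,L3} = {L0,L1}; idom=L1
  L4: preds {L1,L2,L3}: {L0,L1} ∩ {L0,L1,L2} ∩ {L0,L1,L2,L3} = {L0,L1}; idom=L1
  L5: preds {L0,L4}: {L0} ∩ {L0,L1,L4} = {L0}; idom=L0

DF derivation:
  L1←L0: walk · to L0
  L1←L3: walk L3→L2→L1 to L0
  L2←L1: walk · to L1
  L2←L3: walk L3→L2 to L1
  L4←L1: walk · to L1
  L4←L2: walk L2 to L1
  L4←L3: walk L3→L2 to L1
  L5←L0: walk · to L0
  L5←L4: walk L4→L1 to L0
  DF(L0)=∅
  DF(L1)={L1,L5}
  DF(L2)={L1,L2,L4}
  DF(L3)={L1,L2,L4}
  DF(L4)={L5}
  DF(L5)=∅

DF(L4) = ["L5"]

Answer: ["L5"]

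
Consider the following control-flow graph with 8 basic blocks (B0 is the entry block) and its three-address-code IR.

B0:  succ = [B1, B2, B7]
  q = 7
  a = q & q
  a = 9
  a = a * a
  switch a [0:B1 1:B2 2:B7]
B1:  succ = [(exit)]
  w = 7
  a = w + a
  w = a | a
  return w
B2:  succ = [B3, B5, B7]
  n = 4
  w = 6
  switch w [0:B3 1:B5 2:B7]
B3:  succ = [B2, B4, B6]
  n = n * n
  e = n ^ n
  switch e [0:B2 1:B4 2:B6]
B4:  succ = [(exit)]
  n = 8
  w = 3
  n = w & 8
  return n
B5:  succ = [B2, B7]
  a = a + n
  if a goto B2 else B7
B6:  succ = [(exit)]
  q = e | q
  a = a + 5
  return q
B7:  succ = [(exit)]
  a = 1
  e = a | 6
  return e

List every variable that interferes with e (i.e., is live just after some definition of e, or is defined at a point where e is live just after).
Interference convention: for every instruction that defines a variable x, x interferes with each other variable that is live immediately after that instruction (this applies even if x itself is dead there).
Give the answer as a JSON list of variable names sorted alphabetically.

Answer: ["a", "q"]

Working:
def/use:
  B0: {a,q} / ∅
  B1: {a,w} / {a}
  B2: {n,w} / ∅
  B3: {e,n} / {n}
  B4: {n,w} / ∅
  B5: {a} / {a,n}
  B6: {a,q} / {a,e,q}
  B7: {a,e} / ∅

Backward fixpoint:
  B0 li=∅ lo={a,q}
  B1 li={a} lo=∅
  B2 li={a,q} lo={a,n,q}
  B3 li={a,n,q} lo={a,e,q}
  B4 li=∅ lo=∅
  B5 li={a,n,q} lo={a,q}
  B6 li={a,e,q} lo=∅
  B7 li=∅ lo=∅

Interfere edges:
  a — {e,n,q,w}
  e — {a,q}
  n — {a,q,w}
  q — {a,e,n,w}
  w — {a,n,q}

N(e) = ["a", "q"]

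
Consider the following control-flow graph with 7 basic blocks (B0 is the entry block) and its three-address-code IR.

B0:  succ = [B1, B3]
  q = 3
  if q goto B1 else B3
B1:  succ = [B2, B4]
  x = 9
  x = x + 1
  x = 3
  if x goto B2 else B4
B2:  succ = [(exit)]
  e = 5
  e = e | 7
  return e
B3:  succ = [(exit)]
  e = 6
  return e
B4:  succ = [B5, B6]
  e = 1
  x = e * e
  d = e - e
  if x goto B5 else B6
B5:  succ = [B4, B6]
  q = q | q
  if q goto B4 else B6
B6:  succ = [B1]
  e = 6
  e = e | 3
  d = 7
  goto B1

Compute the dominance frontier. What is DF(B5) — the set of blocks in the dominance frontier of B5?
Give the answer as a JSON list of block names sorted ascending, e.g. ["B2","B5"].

idom tree: B1←B0 B2←B1 B3←B0 B4←B1 B5←B4 B6←B4
Dom at joins:
  B1: preds {B0,B6}: {B0} ∩ {B0,B1,B4,B6} = {B0}; idom=B0
  B4: preds {B1,B5}: {B0,B1} ∩ {B0,B1,B4,B5} = {B0,B1}; idom=B1
  B6: preds {B4,B5}: {B0,B1,B4} ∩ {B0,B1,B4,B5} = {B0,B1,B4}; idom=B4

Frontier:
  B1←B0: walk · to B0
  B1←B6: walk B6→B4→B1 to B0
  B4←B1: walk · to B1
  B4←B5: walk B5→B4 to B1
  B6←B4: walk · to B4
  B6←B5: walk B5 to B4
  B0: DF=∅
  B1: DF={B1}
  B2: DF=∅
  B3: DF=∅
  B4: DF={B1,B4}
  B5: DF={B4,B6}
  B6: DF={B1}

DF(B5) = ["B4", "B6"]

Answer: ["B4", "B6"]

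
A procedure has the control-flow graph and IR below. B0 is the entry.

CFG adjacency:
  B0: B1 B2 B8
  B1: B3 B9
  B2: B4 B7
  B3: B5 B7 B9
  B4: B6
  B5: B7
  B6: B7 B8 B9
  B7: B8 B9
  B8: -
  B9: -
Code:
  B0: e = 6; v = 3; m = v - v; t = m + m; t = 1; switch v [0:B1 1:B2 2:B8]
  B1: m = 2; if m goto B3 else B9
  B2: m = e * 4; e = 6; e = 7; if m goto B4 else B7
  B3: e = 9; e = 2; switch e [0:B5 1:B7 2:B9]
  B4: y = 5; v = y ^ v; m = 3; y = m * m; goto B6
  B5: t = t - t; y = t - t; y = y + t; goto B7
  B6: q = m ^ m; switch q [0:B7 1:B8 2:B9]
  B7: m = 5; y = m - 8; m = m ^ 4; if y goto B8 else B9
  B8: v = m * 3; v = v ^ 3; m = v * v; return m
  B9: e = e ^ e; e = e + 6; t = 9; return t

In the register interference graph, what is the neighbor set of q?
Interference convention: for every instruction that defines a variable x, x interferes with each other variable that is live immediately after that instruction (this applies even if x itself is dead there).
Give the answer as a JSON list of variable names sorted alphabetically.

Per-block:
  B0 def {e,m,t,v} use ∅
  B1 def {m} use ∅
  B2 def {e,m} use {e}
  B3 def {e} use ∅
  B4 def {m,v,y} use {v}
  B5 def {t,y} use {t}
  B6 def {q} use {m}
  B7 def {m,y} use ∅
  B8 def {m,v} use {m}
  B9 def {e,t} use {e}

Live sets:
  B0 li=∅ lo={e,m,t,v}
  B1 li={e,t} lo={e,t}
  B2 li={e,v} lo={e,v}
  B3 li={t} lo={e,t}
  B4 li={e,v} lo={e,m}
  B5 li={e,t} lo={e}
  B6 li={e,m} lo={e,m}
  B7 li={e} lo={e,m}
  B8 li={m} lo=∅
  B9 li={e} lo=∅

Interference:
  e — {m,q,t,v,y}
  m — {e,q,t,v,y}
  q — {e,m}
  t — {e,m,v,y}
  v — {e,m,t,y}
  y — {e,m,t,v}

N(q) = ["e", "m"]

Answer: ["e", "m"]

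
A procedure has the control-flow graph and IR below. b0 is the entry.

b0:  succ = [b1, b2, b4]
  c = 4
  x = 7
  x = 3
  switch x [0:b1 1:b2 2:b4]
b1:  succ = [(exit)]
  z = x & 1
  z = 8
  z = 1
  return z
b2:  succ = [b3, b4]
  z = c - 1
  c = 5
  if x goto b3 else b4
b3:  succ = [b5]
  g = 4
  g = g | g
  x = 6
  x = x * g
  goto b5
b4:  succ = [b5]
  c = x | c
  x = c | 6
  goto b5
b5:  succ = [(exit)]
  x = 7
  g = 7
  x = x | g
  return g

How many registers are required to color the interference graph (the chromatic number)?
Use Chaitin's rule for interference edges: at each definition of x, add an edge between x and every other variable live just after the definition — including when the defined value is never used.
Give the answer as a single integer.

Per-block:
  b0: def={c,x} ue=∅
  b1: def={z} ue={x}
  b2: def={c,z} ue={c,x}
  b3: def={g,x} ue=∅
  b4: def={c,x} ue={c,x}
  b5: def={g,x} ue=∅

Backward fixpoint:
  b0 li=∅ lo={c,x}
  b1 li={x} lo=∅
  b2 li={c,x} lo={c,x}
  b3 li=∅ lo=∅
  b4 li={c,x} lo=∅
  b5 li=∅ lo=∅

Interfere edges:
  c↔{x}
  g↔{x}
  x↔{c,g,z}
  z↔{x}

Registers:
  clique {c,x} ⇒ need ≥ 2
  2-colouring: c0={x}  c1={c,g,z}
  χ = 2

Answer: 2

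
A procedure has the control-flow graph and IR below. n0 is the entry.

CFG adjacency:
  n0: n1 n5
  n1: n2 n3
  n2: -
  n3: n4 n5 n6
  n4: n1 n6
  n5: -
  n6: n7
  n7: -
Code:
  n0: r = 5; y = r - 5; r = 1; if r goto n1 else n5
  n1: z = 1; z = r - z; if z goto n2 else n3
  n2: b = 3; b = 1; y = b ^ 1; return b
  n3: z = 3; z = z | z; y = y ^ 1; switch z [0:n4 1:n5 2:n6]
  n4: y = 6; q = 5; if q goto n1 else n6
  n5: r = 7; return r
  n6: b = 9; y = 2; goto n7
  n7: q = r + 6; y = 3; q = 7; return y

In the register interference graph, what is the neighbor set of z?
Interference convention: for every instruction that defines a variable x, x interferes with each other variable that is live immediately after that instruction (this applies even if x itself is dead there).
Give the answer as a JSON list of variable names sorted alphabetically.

Answer: ["r", "y"]

Working:
Block summaries:
  n0: {r,y} / ∅
  n1: {z} / {r}
  n2: {b,y} / ∅
  n3: {y,z} / {y}
  n4: {q,y} / ∅
  n5: {r} / ∅
  n6: {b,y} / ∅
  n7: {q,y} / {r}

Backward fixpoint:
  live n0: ∅→{r,y}
  live n1: {r,y}→{r,y}
  live n2: ∅→∅
  live n3: {r,y}→{r}
  live n4: {r}→{r,y}
  live n5: ∅→∅
  live n6: {r}→{r}
  live n7: {r}→∅

Interference:
  b — {r,y}
  q — {r,y}
  r — {b,q,y,z}
  y — {b,q,r,z}
  z — {r,y}

N(z) = ["r", "y"]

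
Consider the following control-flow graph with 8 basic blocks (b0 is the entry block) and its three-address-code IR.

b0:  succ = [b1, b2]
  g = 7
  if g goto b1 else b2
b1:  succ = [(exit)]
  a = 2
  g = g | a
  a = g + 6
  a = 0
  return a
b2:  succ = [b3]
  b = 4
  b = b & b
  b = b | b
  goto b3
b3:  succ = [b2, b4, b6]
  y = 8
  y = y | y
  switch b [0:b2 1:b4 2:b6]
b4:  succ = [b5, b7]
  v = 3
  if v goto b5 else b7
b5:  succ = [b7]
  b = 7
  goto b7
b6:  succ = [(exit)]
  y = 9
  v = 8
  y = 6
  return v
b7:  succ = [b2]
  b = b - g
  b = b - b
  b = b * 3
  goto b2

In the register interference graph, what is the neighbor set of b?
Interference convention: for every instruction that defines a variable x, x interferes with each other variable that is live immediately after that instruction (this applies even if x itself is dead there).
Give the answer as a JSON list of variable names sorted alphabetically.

Answer: ["g", "v", "y"]

Working:
Per-block:
  b0: {g} / ∅
  b1: {a,g} / {g}
  b2: {b} / ∅
  b3: {y} / {b}
  b4: {v} / ∅
  b5: {b} / ∅
  b6: {v,y} / ∅
  b7: {b} / {b,g}

Backward fixpoint:
  b0 li=∅ lo={g}
  b1 li={g} lo=∅
  b2 li={g} lo={b,g}
  b3 li={b,g} lo={b,g}
  b4 li={b,g} lo={b,g}
  b5 li={g} lo={b,g}
  b6 li=∅ lo=∅
  b7 li={b,g} lo={g}

Conflict graph:
  a↔{g}
  b↔{g,v,y}
  g↔{a,b,v,y}
  v↔{b,g,y}
  y↔{b,g,v}

N(b) = ["g", "v", "y"]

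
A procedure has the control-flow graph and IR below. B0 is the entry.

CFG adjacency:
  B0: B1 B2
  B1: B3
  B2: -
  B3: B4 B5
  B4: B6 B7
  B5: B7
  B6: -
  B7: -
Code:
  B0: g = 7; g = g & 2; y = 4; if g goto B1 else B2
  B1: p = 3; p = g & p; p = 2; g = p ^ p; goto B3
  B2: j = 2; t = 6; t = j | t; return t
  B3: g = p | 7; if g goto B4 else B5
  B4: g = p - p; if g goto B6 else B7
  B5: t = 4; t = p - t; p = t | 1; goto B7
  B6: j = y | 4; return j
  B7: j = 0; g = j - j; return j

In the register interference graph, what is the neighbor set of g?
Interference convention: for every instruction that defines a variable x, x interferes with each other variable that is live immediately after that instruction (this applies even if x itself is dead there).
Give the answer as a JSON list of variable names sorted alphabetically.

Answer: ["j", "p", "y"]

Derivation:
def/use:
  B0: {g,y} / ∅
  B1: {g,p} / {g}
  B2: {j,t} / ∅
  B3: {g} / {p}
  B4: {g} / {p}
  B5: {p,t} / {p}
  B6: {j} / {y}
  B7: {g,j} / ∅

Backward fixpoint:
  B0: in=∅ out={g,y}
  B1: in={g,y} out={p,y}
  B2: in=∅ out=∅
  B3: in={p,y} out={p,y}
  B4: in={p,y} out={y}
  B5: in={p} out=∅
  B6: in={y} out=∅
  B7: in=∅ out=∅

Interfere edges:
  g↔{j,p,y}
  j↔{g,t}
  p↔{g,t,y}
  t↔{j,p}
  y↔{g,p}

N(g) = ["j", "p", "y"]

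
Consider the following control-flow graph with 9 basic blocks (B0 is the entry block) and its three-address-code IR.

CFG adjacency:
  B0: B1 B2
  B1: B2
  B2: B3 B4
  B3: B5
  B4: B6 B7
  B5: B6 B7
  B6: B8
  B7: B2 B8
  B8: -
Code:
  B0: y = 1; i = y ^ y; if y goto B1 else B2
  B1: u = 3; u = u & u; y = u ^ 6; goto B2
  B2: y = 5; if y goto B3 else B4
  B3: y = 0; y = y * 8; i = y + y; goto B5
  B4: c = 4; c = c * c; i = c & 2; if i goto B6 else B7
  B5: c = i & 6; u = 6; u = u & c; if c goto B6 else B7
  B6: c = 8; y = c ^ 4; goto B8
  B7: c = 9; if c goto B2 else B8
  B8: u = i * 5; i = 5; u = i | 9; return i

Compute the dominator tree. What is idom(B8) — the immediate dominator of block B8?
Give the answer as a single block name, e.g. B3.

idom tree: B1←B0 B2←B0 B3←B2 B4←B2 B5←B3 B6←B2 B7←B2 B8←B2
Dom∩ at merges:
  B2: preds {B0,B1,B7}: {B0} ∩ {B0,B1} ∩ {B0,B2,B7} = {B0}; idom=B0
  B6: preds {B4,B5}: {B0,B2,B4} ∩ {B0,B2,B3,B5} = {B0,B2}; idom=B2
  B7: preds {B4,B5}: {B0,B2,B4} ∩ {B0,B2,B3,B5} = {B0,B2}; idom=B2
  B8: preds {B6,B7}: {B0,B2,B6} ∩ {B0,B2,B7} = {B0,B2}; idom=B2

idom(B8) = B2

Answer: B2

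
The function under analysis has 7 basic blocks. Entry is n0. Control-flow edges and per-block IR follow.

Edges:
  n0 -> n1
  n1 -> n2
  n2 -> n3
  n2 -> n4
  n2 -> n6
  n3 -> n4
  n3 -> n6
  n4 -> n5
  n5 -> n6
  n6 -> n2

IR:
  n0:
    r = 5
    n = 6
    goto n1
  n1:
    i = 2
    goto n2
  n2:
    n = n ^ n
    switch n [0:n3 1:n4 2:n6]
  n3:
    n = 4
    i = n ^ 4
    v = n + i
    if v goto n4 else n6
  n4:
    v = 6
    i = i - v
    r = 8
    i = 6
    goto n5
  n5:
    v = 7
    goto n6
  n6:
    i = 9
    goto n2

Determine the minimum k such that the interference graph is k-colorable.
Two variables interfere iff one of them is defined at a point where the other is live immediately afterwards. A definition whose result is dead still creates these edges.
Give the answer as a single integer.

def/use:
  n0: {n,r} / ∅
  n1: {i} / ∅
  n2: {n} / {n}
  n3: {i,n,v} / ∅
  n4: {i,r,v} / {i}
  n5: {v} / ∅
  n6: {i} / ∅

Liveness:
  n0 li=∅ lo={n}
  n1 li={n} lo={i,n}
  n2 li={i,n} lo={i,n}
  n3 li=∅ lo={i,n}
  n4 li={i,n} lo={n}
  n5 li={n} lo={n}
  n6 li={n} lo={i,n}

Interference:
  i — {n,v}
  n — {i,r,v}
  r — {n}
  v — {i,n}

Registers:
  {i,n,v} pairwise interfere (3-clique) ⇒ χ ≥ 3
  assign i→R1 n→R0 r→R1 v→R2 — no edge inside a register ⇒ χ ≤ 3
  χ = 3

Answer: 3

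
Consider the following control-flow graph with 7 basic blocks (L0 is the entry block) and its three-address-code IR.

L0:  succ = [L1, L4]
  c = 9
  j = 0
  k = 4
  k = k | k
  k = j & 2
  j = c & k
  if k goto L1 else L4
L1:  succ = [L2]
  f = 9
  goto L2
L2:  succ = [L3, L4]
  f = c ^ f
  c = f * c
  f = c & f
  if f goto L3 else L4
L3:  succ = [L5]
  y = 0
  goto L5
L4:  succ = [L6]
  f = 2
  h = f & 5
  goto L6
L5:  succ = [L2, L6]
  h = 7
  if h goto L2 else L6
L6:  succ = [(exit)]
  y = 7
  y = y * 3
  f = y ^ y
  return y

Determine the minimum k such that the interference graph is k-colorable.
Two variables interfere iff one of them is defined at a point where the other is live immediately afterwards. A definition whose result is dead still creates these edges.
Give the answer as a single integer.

Answer: 3

Derivation:
Per-block:
  L0: {c,j,k} / ∅
  L1: {f} / ∅
  L2: {c,f} / {c,f}
  L3: {y} / ∅
  L4: {f,h} / ∅
  L5: {h} / ∅
  L6: {f,y} / ∅

Backward fixpoint:
  live L0: ∅→{c}
  live L1: {c}→{c,f}
  live L2: {c,f}→{c,f}
  live L3: {c,f}→{c,f}
  live L4: ∅→∅
  live L5: {c,f}→{c,f}
  live L6: ∅→∅

Interference:
  c — {f,h,j,k,y}
  f — {c,h,y}
  h — {c,f}
  j — {c,k}
  k — {c,j}
  y — {c,f}

Colouring:
  {c,f,h} pairwise interfere (3-clique) ⇒ χ ≥ 3
  3-colouring: r0={c}  r1={f,j}  r2={h,k,y}
  χ = 3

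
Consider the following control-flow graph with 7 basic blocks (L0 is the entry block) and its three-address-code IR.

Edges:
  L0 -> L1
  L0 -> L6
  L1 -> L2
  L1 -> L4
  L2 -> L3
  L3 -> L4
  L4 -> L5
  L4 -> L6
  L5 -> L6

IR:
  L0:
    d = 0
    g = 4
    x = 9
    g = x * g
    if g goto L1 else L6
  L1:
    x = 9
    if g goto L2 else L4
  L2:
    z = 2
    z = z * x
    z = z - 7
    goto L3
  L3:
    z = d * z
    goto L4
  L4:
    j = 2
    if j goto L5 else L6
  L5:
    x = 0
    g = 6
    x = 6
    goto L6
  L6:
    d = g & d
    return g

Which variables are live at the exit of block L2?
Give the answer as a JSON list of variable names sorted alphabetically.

def/use:
  L0: {d,g,x} / ∅
  L1: {x} / {g}
  L2: {z} / {x}
  L3: {z} / {d,z}
  L4: {j} / ∅
  L5: {g,x} / ∅
  L6: {d} / {d,g}

Live sets:
  L0: in=∅ out={d,g}
  L1: in={d,g} out={d,g,x}
  L2: in={d,g,x} out={d,g,z}
  L3: in={d,g,z} out={d,g}
  L4: in={d,g} out={d,g}
  L5: in={d} out={d,g}
  L6: in={d,g} out=∅

live-out(L2) = ["d", "g", "z"]

Answer: ["d", "g", "z"]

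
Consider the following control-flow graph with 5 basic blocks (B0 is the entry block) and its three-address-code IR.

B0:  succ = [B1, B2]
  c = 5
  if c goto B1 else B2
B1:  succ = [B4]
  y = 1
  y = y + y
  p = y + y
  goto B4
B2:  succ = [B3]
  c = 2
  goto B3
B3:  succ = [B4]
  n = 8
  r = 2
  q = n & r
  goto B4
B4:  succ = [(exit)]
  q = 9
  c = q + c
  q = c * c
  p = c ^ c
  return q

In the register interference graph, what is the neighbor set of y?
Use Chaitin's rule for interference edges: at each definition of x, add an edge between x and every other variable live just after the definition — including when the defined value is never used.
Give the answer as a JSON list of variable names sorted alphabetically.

Per-block:
  B0: {c} / ∅
  B1: {p,y} / ∅
  B2: {c} / ∅
  B3: {n,q,r} / ∅
  B4: {c,p,q} / {c}

Live sets:
  live B0: ∅→{c}
  live B1: {c}→{c}
  live B2: ∅→{c}
  live B3: {c}→{c}
  live B4: {c}→∅

Conflict graph:
  c↔{n,p,q,r,y}
  n↔{c,r}
  p↔{c,q}
  q↔{c,p}
  r↔{c,n}
  y↔{c}

N(y) = ["c"]

Answer: ["c"]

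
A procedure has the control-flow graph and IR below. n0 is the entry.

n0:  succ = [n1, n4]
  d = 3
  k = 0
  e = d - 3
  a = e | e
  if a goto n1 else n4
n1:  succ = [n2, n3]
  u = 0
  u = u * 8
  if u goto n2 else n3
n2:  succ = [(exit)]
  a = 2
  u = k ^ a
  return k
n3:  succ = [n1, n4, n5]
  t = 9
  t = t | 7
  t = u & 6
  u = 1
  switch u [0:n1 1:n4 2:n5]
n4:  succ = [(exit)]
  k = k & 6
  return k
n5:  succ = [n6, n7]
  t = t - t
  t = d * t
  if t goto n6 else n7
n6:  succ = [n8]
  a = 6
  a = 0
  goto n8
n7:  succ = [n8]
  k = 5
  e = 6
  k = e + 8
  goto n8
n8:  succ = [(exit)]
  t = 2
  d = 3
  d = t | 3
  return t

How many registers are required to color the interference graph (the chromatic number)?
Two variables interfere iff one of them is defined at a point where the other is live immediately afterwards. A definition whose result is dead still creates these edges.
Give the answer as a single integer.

def/use:
  n0: {a,d,e,k} / ∅
  n1: {u} / ∅
  n2: {a,u} / {k}
  n3: {t,u} / {u}
  n4: {k} / {k}
  n5: {t} / {d,t}
  n6: {a} / ∅
  n7: {e,k} / ∅
  n8: {d,t} / ∅

Live sets:
  live n0: ∅→{d,k}
  live n1: {d,k}→{d,k,u}
  live n2: {k}→∅
  live n3: {d,k,u}→{d,k,t}
  live n4: {k}→∅
  live n5: {d,t}→∅
  live n6: ∅→∅
  live n7: ∅→∅
  live n8: ∅→∅

Interfere edges:
  a — {d,k}
  d — {a,e,k,t,u}
  e — {d,k}
  k — {a,d,e,t,u}
  t — {d,k,u}
  u — {d,k,t}

Colouring:
  {d,k,t,u} pairwise interfere (4-clique) ⇒ χ ≥ 4
  4-colouring: c0={d}  c1={k}  c2={a,e,t}  c3={u}
  χ = 4

Answer: 4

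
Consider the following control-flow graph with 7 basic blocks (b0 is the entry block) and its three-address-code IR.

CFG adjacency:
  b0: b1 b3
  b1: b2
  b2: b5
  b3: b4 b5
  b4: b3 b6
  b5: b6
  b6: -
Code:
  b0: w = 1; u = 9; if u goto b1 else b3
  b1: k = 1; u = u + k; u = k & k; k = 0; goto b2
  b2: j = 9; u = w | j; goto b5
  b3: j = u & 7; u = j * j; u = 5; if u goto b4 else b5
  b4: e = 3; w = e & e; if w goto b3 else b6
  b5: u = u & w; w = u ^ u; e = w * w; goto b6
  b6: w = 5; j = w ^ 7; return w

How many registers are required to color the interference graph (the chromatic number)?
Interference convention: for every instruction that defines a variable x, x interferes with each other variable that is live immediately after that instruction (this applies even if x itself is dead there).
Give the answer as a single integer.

Answer: 3

Derivation:
Per-block:
  b0 def {u,w} use ∅
  b1 def {k,u} use {u}
  b2 def {j,u} use {w}
  b3 def {j,u} use {u}
  b4 def {e,w} use ∅
  b5 def {e,u,w} use {u,w}
  b6 def {j,w} use ∅

Backward fixpoint:
  b0 li=∅ lo={u,w}
  b1 li={u,w} lo={w}
  b2 li={w} lo={u,w}
  b3 li={u,w} lo={u,w}
  b4 li={u} lo={u,w}
  b5 li={u,w} lo=∅
  b6 li=∅ lo=∅

Conflict graph:
  e↔{u}
  j↔{w}
  k↔{u,w}
  u↔{e,k,w}
  w↔{j,k,u}

Colouring:
  lower bound: {k,u,w} mutually conflict ⇒ χ ≥ 3
  assign e→R1 j→R0 k→R2 u→R0 w→R1 — no edge inside a register ⇒ χ ≤ 3
  χ = 3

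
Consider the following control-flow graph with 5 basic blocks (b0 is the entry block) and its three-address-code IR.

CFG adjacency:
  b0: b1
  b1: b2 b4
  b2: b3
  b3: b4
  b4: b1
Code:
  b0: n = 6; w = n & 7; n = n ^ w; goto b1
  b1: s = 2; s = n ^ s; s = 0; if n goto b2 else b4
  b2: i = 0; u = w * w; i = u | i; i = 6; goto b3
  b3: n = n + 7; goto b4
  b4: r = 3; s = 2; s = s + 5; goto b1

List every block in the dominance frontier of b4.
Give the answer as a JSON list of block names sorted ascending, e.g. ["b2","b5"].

idom tree: b1←b0 b2←b1 b3←b2 b4←b1
Join-block Dom:
  b1: preds {b0,b4}: {b0} ∩ {b0,b1,b4} = {b0}; idom=b0
  b4: preds {b1,b3}: {b0,b1} ∩ {b0,b1,b2,b3} = {b0,b1}; idom=b1

Frontier:
  join b1 pred b0: · stop@b0
  join b1 pred b4: b4→b1 stop@b0
  join b4 pred b1: · stop@b1
  join b4 pred b3: b3→b2 stop@b1
  DF(b0)=∅
  DF(b1)={b1}
  DF(b2)={b4}
  DF(b3)={b4}
  DF(b4)={b1}

DF(b4) = ["b1"]

Answer: ["b1"]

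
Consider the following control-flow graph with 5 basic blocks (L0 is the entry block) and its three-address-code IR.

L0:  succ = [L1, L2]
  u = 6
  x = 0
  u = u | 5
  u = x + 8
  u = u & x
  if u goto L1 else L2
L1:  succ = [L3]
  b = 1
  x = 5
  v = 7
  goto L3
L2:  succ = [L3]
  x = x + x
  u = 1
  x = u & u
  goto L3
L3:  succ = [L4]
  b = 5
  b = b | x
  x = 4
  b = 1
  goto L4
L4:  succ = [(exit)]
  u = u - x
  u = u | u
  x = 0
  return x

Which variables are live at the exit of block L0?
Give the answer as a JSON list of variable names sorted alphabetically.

Block summaries:
  L0: {u,x} / ∅
  L1: {b,v,x} / ∅
  L2: {u,x} / {x}
  L3: {b,x} / {x}
  L4: {u,x} / {u,x}

Liveness:
  live L0: ∅→{u,x}
  live L1: {u}→{u,x}
  live L2: {x}→{u,x}
  live L3: {u,x}→{u,x}
  live L4: {u,x}→∅

live-out(L0) = ["u", "x"]

Answer: ["u", "x"]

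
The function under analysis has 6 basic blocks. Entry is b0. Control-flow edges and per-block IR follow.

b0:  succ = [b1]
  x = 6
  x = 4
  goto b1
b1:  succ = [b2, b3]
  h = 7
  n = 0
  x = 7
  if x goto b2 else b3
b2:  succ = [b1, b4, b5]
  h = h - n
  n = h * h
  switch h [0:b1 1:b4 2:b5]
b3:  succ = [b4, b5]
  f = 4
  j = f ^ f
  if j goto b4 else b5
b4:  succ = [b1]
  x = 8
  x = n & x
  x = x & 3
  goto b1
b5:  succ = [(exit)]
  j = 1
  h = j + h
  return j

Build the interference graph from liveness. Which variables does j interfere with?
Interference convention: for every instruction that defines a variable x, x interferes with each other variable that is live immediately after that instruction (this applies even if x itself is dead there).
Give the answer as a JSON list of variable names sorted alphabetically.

Answer: ["h", "n"]

Analysis:
Per-block:
  b0: def={x} ue=∅
  b1: def={h,n,x} ue=∅
  b2: def={h,n} ue={h,n}
  b3: def={f,j} ue=∅
  b4: def={x} ue={n}
  b5: def={h,j} ue={h}

Live sets:
  b0 li=∅ lo=∅
  b1 li=∅ lo={h,n}
  b2 li={h,n} lo={h,n}
  b3 li={h,n} lo={h,n}
  b4 li={n} lo=∅
  b5 li={h} lo=∅

Conflict graph:
  f↔{h,n}
  h↔{f,j,n,x}
  j↔{h,n}
  n↔{f,h,j,x}
  x↔{h,n}

N(j) = ["h", "n"]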